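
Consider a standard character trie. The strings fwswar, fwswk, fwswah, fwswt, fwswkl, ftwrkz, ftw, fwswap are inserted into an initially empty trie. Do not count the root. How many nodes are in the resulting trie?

16

Insert word by word; a character creates a node only if that edge doesn't already exist:
  "fwswar" → 6 new (f, w, s, w, a, r)
  "fwswk" → prefix "fwsw" already present; 1 new (k)
  "fwswah" → prefix "fwswa" already present; 1 new (h)
  "fwswt" → prefix "fwsw" already present; 1 new (t)
  "fwswkl" → prefix "fwswk" already present; 1 new (l)
  "ftwrkz" → prefix "f" already present; 5 new (t, w, r, k, z)
  "ftw" → prefix "ftw" already present; 0 new (none)
  "fwswap" → prefix "fwswa" already present; 1 new (p)
Total nodes = 6 + 1 + 1 + 1 + 1 + 5 + 0 + 1 = 16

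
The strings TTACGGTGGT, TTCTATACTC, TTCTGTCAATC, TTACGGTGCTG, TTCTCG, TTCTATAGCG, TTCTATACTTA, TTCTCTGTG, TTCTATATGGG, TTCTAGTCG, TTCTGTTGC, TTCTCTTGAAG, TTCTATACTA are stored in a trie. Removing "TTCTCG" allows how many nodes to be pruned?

A node on "TTCTCG"'s path can go only if nothing else ends at it or branches off below it.
The suffix "G" (1 node) is used only by "TTCTCG"; the node for "TTCTC" still has the child "T", so pruning stops there.
Nodes removed: 1

1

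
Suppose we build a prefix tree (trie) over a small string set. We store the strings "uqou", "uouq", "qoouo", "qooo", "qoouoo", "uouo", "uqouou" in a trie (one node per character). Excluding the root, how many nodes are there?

Count nodes per top-level branch (shared prefixes stored once):
  'q'-branch (qooo, qoouo, qoouoo): 7 nodes
  'u'-branch (uouo, uouq, uqou, uqouou): 10 nodes
Sum: 17

17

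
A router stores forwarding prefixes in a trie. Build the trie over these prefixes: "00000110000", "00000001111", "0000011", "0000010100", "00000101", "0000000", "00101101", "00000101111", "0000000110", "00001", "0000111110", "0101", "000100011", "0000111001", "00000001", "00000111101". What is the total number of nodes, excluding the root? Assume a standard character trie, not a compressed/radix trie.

Insert word by word; a character creates a node only if that edge doesn't already exist:
  "00000110000" → 11 new (0, 0, 0, 0, 0, 1, 1, 0, 0, 0, 0)
  "00000001111" → prefix "00000" already present; 6 new (0, 0, 1, 1, 1, 1)
  "0000011" → prefix "0000011" already present; 0 new (none)
  "0000010100" → prefix "000001" already present; 4 new (0, 1, 0, 0)
  "00000101" → prefix "00000101" already present; 0 new (none)
  "0000000" → prefix "0000000" already present; 0 new (none)
  "00101101" → prefix "00" already present; 6 new (1, 0, 1, 1, 0, 1)
  "00000101111" → prefix "00000101" already present; 3 new (1, 1, 1)
  "0000000110" → prefix "000000011" already present; 1 new (0)
  "00001" → prefix "0000" already present; 1 new (1)
  "0000111110" → prefix "00001" already present; 5 new (1, 1, 1, 1, 0)
  "0101" → prefix "0" already present; 3 new (1, 0, 1)
  "000100011" → prefix "000" already present; 6 new (1, 0, 0, 0, 1, 1)
  "0000111001" → prefix "0000111" already present; 3 new (0, 0, 1)
  "00000001" → prefix "00000001" already present; 0 new (none)
  "00000111101" → prefix "0000011" already present; 4 new (1, 1, 0, 1)
Total nodes = 11 + 6 + 0 + 4 + 0 + 0 + 6 + 3 + 1 + 1 + 5 + 3 + 6 + 3 + 0 + 4 = 53

53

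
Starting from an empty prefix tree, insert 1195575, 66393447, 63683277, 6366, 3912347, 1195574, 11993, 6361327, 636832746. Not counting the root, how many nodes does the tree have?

For each word, the new-node count is its length minus the longest prefix already in the trie:
  "1195575" → 7 new (1, 1, 9, 5, 5, 7, 5)
  "66393447" → 8 new (6, 6, 3, 9, 3, 4, 4, 7)
  "63683277" → prefix "6" already present; 7 new (3, 6, 8, 3, 2, 7, 7)
  "6366" → prefix "636" already present; 1 new (6)
  "3912347" → 7 new (3, 9, 1, 2, 3, 4, 7)
  "1195574" → prefix "119557" already present; 1 new (4)
  "11993" → prefix "119" already present; 2 new (9, 3)
  "6361327" → prefix "636" already present; 4 new (1, 3, 2, 7)
  "636832746" → prefix "6368327" already present; 2 new (4, 6)
Total nodes = 7 + 8 + 7 + 1 + 7 + 1 + 2 + 4 + 2 = 39

39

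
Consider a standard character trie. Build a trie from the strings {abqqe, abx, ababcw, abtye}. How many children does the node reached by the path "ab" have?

The children of the "ab" node are the distinct next characters among strings starting with "ab".
Characters that immediately follow "ab" among the stored strings: {a, q, t, x}.
That node has 4 child edges.

4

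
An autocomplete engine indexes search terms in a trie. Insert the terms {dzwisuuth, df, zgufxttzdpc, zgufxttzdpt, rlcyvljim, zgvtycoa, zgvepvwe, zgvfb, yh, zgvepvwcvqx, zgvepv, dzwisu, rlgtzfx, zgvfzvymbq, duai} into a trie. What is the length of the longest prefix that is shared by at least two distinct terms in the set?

10

Look for the deepest trie node that still has at least two words in its subtree.
"zgufxttzdpc" and "zgufxttzdpt" agree on "zgufxttzdp" (10 characters) before diverging; nothing deeper is shared.
Longest shared-prefix length: 10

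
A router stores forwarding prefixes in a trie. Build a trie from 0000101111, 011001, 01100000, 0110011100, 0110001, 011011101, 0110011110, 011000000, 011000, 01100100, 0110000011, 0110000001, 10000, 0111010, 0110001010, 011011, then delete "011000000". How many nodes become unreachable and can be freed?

0

Walk "011000000" from the leaf back toward the root, removing each node that no remaining word uses.
Every node on "011000000" is still needed (e.g. by "0110000001"), so nothing is freed.
Nodes removed: 0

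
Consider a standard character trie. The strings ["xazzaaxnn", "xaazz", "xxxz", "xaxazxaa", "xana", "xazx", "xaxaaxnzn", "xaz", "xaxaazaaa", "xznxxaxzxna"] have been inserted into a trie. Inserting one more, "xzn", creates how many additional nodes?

0

Every character of "xzn" already lies on an existing path (it is a prefix of some stored word).
No new nodes are needed: 0.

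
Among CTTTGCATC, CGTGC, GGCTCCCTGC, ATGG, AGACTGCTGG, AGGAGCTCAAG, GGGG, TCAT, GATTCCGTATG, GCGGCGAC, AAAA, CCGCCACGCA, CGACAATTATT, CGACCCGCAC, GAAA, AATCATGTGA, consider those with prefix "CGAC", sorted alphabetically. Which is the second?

CGACCCGCAC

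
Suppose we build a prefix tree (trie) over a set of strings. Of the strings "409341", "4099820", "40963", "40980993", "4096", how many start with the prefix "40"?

5

Traverse to the node for "40", then collect every word in that subtree.
Words under "40": 409341, 4096, 40963, 40980993, 4099820
Count: 5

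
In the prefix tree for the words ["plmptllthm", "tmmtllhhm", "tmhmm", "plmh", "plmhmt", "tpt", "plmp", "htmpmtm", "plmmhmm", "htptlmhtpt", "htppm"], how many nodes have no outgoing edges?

9

A leaf is a node with no children — equivalently, the end of a word that is not a proper prefix of any other stored word.
Those words: "htmpmtm", "htppm", "htptlmhtpt", "plmhmt", "plmmhmm", "plmptllthm", "tmhmm", "tmmtllhhm", "tpt"
Leaf count: 9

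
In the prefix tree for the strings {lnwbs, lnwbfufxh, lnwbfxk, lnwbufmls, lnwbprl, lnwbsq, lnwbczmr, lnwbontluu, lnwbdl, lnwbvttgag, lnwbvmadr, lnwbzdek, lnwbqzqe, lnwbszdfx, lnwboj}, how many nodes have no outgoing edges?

14

Leaves are exactly the stored words that no other stored word extends.
Those words: "lnwbczmr", "lnwbdl", "lnwbfufxh", "lnwbfxk", "lnwboj", "lnwbontluu", "lnwbprl", "lnwbqzqe", "lnwbsq", "lnwbszdfx", "lnwbufmls", "lnwbvmadr", "lnwbvttgag", "lnwbzdek"
Leaf count: 14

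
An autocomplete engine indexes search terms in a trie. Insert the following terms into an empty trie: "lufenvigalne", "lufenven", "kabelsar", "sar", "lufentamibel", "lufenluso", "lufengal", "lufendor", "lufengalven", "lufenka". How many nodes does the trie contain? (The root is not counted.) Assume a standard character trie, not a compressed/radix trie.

47

Count nodes per top-level branch (shared prefixes stored once):
  'k'-branch (kabelsar): 8 nodes
  'l'-branch (lufendor, lufengal, lufengalven, lufenka, lufenluso, lufentamibel, lufenven, lufenvigalne): 36 nodes
  's'-branch (sar): 3 nodes
Sum: 47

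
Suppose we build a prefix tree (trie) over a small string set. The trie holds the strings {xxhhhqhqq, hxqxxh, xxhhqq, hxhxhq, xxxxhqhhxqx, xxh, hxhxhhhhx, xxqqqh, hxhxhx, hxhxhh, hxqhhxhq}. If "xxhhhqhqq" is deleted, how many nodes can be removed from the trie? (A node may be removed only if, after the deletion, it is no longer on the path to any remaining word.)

5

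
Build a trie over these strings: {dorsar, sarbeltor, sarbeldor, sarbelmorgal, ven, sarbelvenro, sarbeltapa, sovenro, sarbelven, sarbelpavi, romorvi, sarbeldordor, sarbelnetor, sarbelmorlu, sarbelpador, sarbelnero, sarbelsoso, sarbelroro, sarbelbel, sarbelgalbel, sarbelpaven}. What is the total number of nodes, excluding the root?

For each word, the new-node count is its length minus the longest prefix already in the trie:
  "dorsar" → 6 new (d, o, r, s, a, r)
  "sarbeltor" → 9 new (s, a, r, b, e, l, t, o, r)
  "sarbeldor" → prefix "sarbel" already present; 3 new (d, o, r)
  "sarbelmorgal" → prefix "sarbel" already present; 6 new (m, o, r, g, a, l)
  "ven" → 3 new (v, e, n)
  "sarbelvenro" → prefix "sarbel" already present; 5 new (v, e, n, r, o)
  "sarbeltapa" → prefix "sarbelt" already present; 3 new (a, p, a)
  "sovenro" → prefix "s" already present; 6 new (o, v, e, n, r, o)
  "sarbelven" → prefix "sarbelven" already present; 0 new (none)
  "sarbelpavi" → prefix "sarbel" already present; 4 new (p, a, v, i)
  "romorvi" → 7 new (r, o, m, o, r, v, i)
  "sarbeldordor" → prefix "sarbeldor" already present; 3 new (d, o, r)
  "sarbelnetor" → prefix "sarbel" already present; 5 new (n, e, t, o, r)
  "sarbelmorlu" → prefix "sarbelmor" already present; 2 new (l, u)
  "sarbelpador" → prefix "sarbelpa" already present; 3 new (d, o, r)
  "sarbelnero" → prefix "sarbelne" already present; 2 new (r, o)
  "sarbelsoso" → prefix "sarbel" already present; 4 new (s, o, s, o)
  "sarbelroro" → prefix "sarbel" already present; 4 new (r, o, r, o)
  "sarbelbel" → prefix "sarbel" already present; 3 new (b, e, l)
  "sarbelgalbel" → prefix "sarbel" already present; 6 new (g, a, l, b, e, l)
  "sarbelpaven" → prefix "sarbelpav" already present; 2 new (e, n)
Total nodes = 6 + 9 + 3 + 6 + 3 + 5 + 3 + 6 + 0 + 4 + 7 + 3 + 5 + 2 + 3 + 2 + 4 + 4 + 3 + 6 + 2 = 86

86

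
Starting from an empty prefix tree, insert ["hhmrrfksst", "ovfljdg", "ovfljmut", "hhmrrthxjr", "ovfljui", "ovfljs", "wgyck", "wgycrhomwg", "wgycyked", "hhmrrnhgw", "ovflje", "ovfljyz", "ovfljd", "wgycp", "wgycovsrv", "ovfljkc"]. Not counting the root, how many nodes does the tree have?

58

Count nodes per top-level branch (shared prefixes stored once):
  'h'-branch (hhmrrfksst, hhmrrnhgw, hhmrrthxjr): 19 nodes
  'o'-branch (ovfljd, ovfljdg, ovflje, ovfljkc, ovfljmut, ovfljs, ovfljui, ovfljyz): 18 nodes
  'w'-branch (wgyck, wgycovsrv, wgycp, wgycrhomwg, wgycyked): 21 nodes
Sum: 58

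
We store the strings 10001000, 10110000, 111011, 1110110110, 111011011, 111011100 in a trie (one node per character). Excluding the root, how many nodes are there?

Trie structure (* marks end of a word):
(root)
└─ 1
   ├─ 0
   │  ├─ 0
   │  │  └─ 0
   │  │     └─ 1
   │  │        └─ 0
   │  │           └─ 0
   │  │              └─ 0 *
   │  └─ 1
   │     └─ 1
   │        └─ 0
   │           └─ 0
   │              └─ 0
   │                 └─ 0 *
   └─ 1
      └─ 1
         └─ 0
            └─ 1
               └─ 1 *
                  ├─ 0
                  │  └─ 1
                  │     └─ 1 *
                  │        └─ 0 *
                  └─ 1
                     └─ 0
                        └─ 0 *
Counting every labelled node above: 26.

26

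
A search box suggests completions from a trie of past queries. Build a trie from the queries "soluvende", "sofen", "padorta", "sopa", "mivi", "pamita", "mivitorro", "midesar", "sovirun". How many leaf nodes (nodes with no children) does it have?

8

A leaf is a node with no children — equivalently, the end of a word that is not a proper prefix of any other stored word.
Those words: "midesar", "mivitorro", "padorta", "pamita", "sofen", "soluvende", "sopa", "sovirun"
Leaf count: 8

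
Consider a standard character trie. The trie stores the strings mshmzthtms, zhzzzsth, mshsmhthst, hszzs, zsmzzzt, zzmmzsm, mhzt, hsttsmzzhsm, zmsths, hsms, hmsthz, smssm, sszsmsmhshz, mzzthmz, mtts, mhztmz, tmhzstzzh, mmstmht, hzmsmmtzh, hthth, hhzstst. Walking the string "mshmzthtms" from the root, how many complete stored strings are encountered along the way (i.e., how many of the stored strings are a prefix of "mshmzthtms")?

1

Traverse "mshmzthtms" character by character; count nodes along the way that are marked as word ends.
Prefixes of the query that are stored words: "mshmzthtms"
Count: 1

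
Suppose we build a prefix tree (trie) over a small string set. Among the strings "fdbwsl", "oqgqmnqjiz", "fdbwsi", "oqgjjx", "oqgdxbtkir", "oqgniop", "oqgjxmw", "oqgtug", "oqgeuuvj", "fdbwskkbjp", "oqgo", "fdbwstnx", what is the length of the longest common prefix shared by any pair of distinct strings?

Equivalently: take the maximum, over all pairs, of their longest common prefix length.
"fdbwsi" and "fdbwskkbjp" agree on "fdbws" (5 characters) before diverging; nothing deeper is shared.
Longest shared-prefix length: 5

5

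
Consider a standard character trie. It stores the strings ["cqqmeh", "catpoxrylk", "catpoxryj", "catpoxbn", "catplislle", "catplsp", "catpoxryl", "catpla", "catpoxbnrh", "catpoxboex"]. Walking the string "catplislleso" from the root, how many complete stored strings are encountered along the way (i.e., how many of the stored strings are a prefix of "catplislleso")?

1

Check each prefix of "catplislleso" against the stored set — each match is an end-marker on the path.
Prefixes of the query that are stored words: "catplislle"
Count: 1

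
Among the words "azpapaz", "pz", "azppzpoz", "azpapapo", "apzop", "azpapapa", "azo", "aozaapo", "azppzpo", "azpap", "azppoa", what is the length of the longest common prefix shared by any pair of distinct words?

7

Equivalently: take the maximum, over all pairs, of their longest common prefix length.
e.g. "azpapapa" and "azpapapo" share the prefix "azpapap" of length 7; no pair shares a longer one.
Longest shared-prefix length: 7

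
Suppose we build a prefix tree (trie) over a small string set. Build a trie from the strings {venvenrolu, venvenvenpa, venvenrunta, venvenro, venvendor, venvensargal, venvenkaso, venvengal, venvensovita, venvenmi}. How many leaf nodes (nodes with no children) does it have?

9

Leaves are exactly the stored words that no other stored word extends.
Those words: "venvendor", "venvengal", "venvenkaso", "venvenmi", "venvenrolu", "venvenrunta", "venvensargal", "venvensovita", "venvenvenpa"
Leaf count: 9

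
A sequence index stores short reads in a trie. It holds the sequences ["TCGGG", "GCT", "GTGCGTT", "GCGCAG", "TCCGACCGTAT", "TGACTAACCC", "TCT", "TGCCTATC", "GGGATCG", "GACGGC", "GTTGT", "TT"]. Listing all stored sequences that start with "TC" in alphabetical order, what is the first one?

TCCGACCGTAT

DFS of the "TC" subtree visits, in order: "TCCGACCGTAT", "TCGGG", "TCT"
The 1st is TCCGACCGTAT.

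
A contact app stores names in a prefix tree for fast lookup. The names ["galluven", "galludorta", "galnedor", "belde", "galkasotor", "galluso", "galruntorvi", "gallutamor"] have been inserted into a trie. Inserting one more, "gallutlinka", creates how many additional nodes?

5

Walking "gallutlinka" from the root, the first 6 characters ("gallut") follow existing edges; "l" is the first miss.
New nodes needed: |"gallutlinka"| − 6 = 11 − 6 = 5.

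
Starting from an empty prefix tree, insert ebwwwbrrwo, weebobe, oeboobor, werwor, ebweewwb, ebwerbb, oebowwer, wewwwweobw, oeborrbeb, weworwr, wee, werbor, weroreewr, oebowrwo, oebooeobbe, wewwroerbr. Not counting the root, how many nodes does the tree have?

81

Insert word by word; a character creates a node only if that edge doesn't already exist:
  "ebwwwbrrwo" → 10 new (e, b, w, w, w, b, r, r, w, o)
  "weebobe" → 7 new (w, e, e, b, o, b, e)
  "oeboobor" → 8 new (o, e, b, o, o, b, o, r)
  "werwor" → prefix "we" already present; 4 new (r, w, o, r)
  "ebweewwb" → prefix "ebw" already present; 5 new (e, e, w, w, b)
  "ebwerbb" → prefix "ebwe" already present; 3 new (r, b, b)
  "oebowwer" → prefix "oebo" already present; 4 new (w, w, e, r)
  "wewwwweobw" → prefix "we" already present; 8 new (w, w, w, w, e, o, b, w)
  "oeborrbeb" → prefix "oebo" already present; 5 new (r, r, b, e, b)
  "weworwr" → prefix "wew" already present; 4 new (o, r, w, r)
  "wee" → prefix "wee" already present; 0 new (none)
  "werbor" → prefix "wer" already present; 3 new (b, o, r)
  "weroreewr" → prefix "wer" already present; 6 new (o, r, e, e, w, r)
  "oebowrwo" → prefix "oebow" already present; 3 new (r, w, o)
  "oebooeobbe" → prefix "oeboo" already present; 5 new (e, o, b, b, e)
  "wewwroerbr" → prefix "weww" already present; 6 new (r, o, e, r, b, r)
Total nodes = 10 + 7 + 8 + 4 + 5 + 3 + 4 + 8 + 5 + 4 + 0 + 3 + 6 + 3 + 5 + 6 = 81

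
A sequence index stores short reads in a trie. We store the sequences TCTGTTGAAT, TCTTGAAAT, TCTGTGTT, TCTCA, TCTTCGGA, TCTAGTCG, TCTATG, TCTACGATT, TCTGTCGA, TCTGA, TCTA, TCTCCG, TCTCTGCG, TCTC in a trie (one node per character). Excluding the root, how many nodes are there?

Insert word by word; a character creates a node only if that edge doesn't already exist:
  "TCTGTTGAAT" → 10 new (T, C, T, G, T, T, G, A, A, T)
  "TCTTGAAAT" → prefix "TCT" already present; 6 new (T, G, A, A, A, T)
  "TCTGTGTT" → prefix "TCTGT" already present; 3 new (G, T, T)
  "TCTCA" → prefix "TCT" already present; 2 new (C, A)
  "TCTTCGGA" → prefix "TCTT" already present; 4 new (C, G, G, A)
  "TCTAGTCG" → prefix "TCT" already present; 5 new (A, G, T, C, G)
  "TCTATG" → prefix "TCTA" already present; 2 new (T, G)
  "TCTACGATT" → prefix "TCTA" already present; 5 new (C, G, A, T, T)
  "TCTGTCGA" → prefix "TCTGT" already present; 3 new (C, G, A)
  "TCTGA" → prefix "TCTG" already present; 1 new (A)
  "TCTA" → prefix "TCTA" already present; 0 new (none)
  "TCTCCG" → prefix "TCTC" already present; 2 new (C, G)
  "TCTCTGCG" → prefix "TCTC" already present; 4 new (T, G, C, G)
  "TCTC" → prefix "TCTC" already present; 0 new (none)
Total nodes = 10 + 6 + 3 + 2 + 4 + 5 + 2 + 5 + 3 + 1 + 0 + 2 + 4 + 0 = 47

47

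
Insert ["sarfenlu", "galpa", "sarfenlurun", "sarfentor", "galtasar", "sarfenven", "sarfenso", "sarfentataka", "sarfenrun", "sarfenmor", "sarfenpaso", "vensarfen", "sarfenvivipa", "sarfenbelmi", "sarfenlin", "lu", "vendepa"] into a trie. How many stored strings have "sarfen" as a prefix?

12

Walk to "sarfen"; the words in its subtree are exactly those with that prefix.
Words under "sarfen": sarfenbelmi, sarfenlin, sarfenlu, sarfenlurun, sarfenmor, sarfenpaso, sarfenrun, sarfenso, sarfentataka, sarfentor, sarfenven, sarfenvivipa
Count: 12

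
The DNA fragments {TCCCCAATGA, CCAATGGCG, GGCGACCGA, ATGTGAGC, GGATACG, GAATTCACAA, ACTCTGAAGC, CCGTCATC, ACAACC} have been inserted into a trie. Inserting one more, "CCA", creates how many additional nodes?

0

"CCA" is already a full path in the trie; only an end-marker is added.
No new nodes are needed: 0.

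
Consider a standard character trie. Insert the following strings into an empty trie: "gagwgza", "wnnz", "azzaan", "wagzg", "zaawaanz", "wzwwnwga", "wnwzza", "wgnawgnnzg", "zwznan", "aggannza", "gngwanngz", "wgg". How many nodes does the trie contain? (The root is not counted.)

70

Insert word by word; a character creates a node only if that edge doesn't already exist:
  "gagwgza" → 7 new (g, a, g, w, g, z, a)
  "wnnz" → 4 new (w, n, n, z)
  "azzaan" → 6 new (a, z, z, a, a, n)
  "wagzg" → prefix "w" already present; 4 new (a, g, z, g)
  "zaawaanz" → 8 new (z, a, a, w, a, a, n, z)
  "wzwwnwga" → prefix "w" already present; 7 new (z, w, w, n, w, g, a)
  "wnwzza" → prefix "wn" already present; 4 new (w, z, z, a)
  "wgnawgnnzg" → prefix "w" already present; 9 new (g, n, a, w, g, n, n, z, g)
  "zwznan" → prefix "z" already present; 5 new (w, z, n, a, n)
  "aggannza" → prefix "a" already present; 7 new (g, g, a, n, n, z, a)
  "gngwanngz" → prefix "g" already present; 8 new (n, g, w, a, n, n, g, z)
  "wgg" → prefix "wg" already present; 1 new (g)
Total nodes = 7 + 4 + 6 + 4 + 8 + 7 + 4 + 9 + 5 + 7 + 8 + 1 = 70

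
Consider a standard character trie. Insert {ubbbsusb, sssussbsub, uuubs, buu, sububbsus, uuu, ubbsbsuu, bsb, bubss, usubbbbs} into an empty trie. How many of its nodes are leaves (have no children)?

A leaf is a node with no children — equivalently, the end of a word that is not a proper prefix of any other stored word.
Those words: "bsb", "bubss", "buu", "sssussbsub", "sububbsus", "ubbbsusb", "ubbsbsuu", "usubbbbs", "uuubs"
Leaf count: 9

9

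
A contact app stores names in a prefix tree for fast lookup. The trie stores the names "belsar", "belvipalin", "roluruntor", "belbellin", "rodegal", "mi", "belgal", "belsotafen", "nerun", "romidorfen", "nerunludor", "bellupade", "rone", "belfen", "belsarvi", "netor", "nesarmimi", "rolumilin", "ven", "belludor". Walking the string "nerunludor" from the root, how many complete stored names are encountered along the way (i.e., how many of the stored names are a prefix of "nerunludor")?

2

Check each prefix of "nerunludor" against the stored set — each match is an end-marker on the path.
Prefixes of the query that are stored words: "nerun", "nerunludor"
Count: 2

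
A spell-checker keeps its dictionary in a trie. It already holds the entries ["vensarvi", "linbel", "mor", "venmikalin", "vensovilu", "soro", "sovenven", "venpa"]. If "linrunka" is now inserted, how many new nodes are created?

5

"lin" is already a path in the trie; the remaining "runka" must be added.
Each of the 5 remaining characters creates one node.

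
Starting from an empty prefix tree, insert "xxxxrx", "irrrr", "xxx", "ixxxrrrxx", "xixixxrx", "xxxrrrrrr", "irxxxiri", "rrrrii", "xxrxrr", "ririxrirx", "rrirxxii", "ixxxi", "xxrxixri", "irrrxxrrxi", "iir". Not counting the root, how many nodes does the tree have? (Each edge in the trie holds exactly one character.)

Trace insertions, counting only characters that open a new branch:
  "xxxxrx" → 6 new (x, x, x, x, r, x)
  "irrrr" → 5 new (i, r, r, r, r)
  "xxx" → prefix "xxx" already present; 0 new (none)
  "ixxxrrrxx" → prefix "i" already present; 8 new (x, x, x, r, r, r, x, x)
  "xixixxrx" → prefix "x" already present; 7 new (i, x, i, x, x, r, x)
  "xxxrrrrrr" → prefix "xxx" already present; 6 new (r, r, r, r, r, r)
  "irxxxiri" → prefix "ir" already present; 6 new (x, x, x, i, r, i)
  "rrrrii" → 6 new (r, r, r, r, i, i)
  "xxrxrr" → prefix "xx" already present; 4 new (r, x, r, r)
  "ririxrirx" → prefix "r" already present; 8 new (i, r, i, x, r, i, r, x)
  "rrirxxii" → prefix "rr" already present; 6 new (i, r, x, x, i, i)
  "ixxxi" → prefix "ixxx" already present; 1 new (i)
  "xxrxixri" → prefix "xxrx" already present; 4 new (i, x, r, i)
  "irrrxxrrxi" → prefix "irrr" already present; 6 new (x, x, r, r, x, i)
  "iir" → prefix "i" already present; 2 new (i, r)
Total nodes = 6 + 5 + 0 + 8 + 7 + 6 + 6 + 6 + 4 + 8 + 6 + 1 + 4 + 6 + 2 = 75

75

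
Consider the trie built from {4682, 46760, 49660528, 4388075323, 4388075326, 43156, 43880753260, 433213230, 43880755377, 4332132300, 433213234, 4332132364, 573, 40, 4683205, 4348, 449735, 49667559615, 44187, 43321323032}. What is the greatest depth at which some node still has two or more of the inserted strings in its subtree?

Equivalently: take the maximum, over all pairs, of their longest common prefix length.
"4388075326" and "43880753260" agree on "4388075326" (10 characters) before diverging; nothing deeper is shared.
Longest shared-prefix length: 10

10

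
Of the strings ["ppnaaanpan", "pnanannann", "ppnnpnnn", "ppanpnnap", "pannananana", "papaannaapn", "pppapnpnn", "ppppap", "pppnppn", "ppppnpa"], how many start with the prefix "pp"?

Walk to "pp"; the words in its subtree are exactly those with that prefix.
Matches: "ppanpnnap", "ppnaaanpan", "ppnnpnnn", "pppapnpnn", "pppnppn", "ppppap", "ppppnpa"
Count: 7

7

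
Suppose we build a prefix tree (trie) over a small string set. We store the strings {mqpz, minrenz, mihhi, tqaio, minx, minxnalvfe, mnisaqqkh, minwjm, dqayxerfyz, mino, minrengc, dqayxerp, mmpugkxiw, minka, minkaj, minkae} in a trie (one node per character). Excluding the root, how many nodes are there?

For each word, the new-node count is its length minus the longest prefix already in the trie:
  "mqpz" → 4 new (m, q, p, z)
  "minrenz" → prefix "m" already present; 6 new (i, n, r, e, n, z)
  "mihhi" → prefix "mi" already present; 3 new (h, h, i)
  "tqaio" → 5 new (t, q, a, i, o)
  "minx" → prefix "min" already present; 1 new (x)
  "minxnalvfe" → prefix "minx" already present; 6 new (n, a, l, v, f, e)
  "mnisaqqkh" → prefix "m" already present; 8 new (n, i, s, a, q, q, k, h)
  "minwjm" → prefix "min" already present; 3 new (w, j, m)
  "dqayxerfyz" → 10 new (d, q, a, y, x, e, r, f, y, z)
  "mino" → prefix "min" already present; 1 new (o)
  "minrengc" → prefix "minren" already present; 2 new (g, c)
  "dqayxerp" → prefix "dqayxer" already present; 1 new (p)
  "mmpugkxiw" → prefix "m" already present; 8 new (m, p, u, g, k, x, i, w)
  "minka" → prefix "min" already present; 2 new (k, a)
  "minkaj" → prefix "minka" already present; 1 new (j)
  "minkae" → prefix "minka" already present; 1 new (e)
Total nodes = 4 + 6 + 3 + 5 + 1 + 6 + 8 + 3 + 10 + 1 + 2 + 1 + 8 + 2 + 1 + 1 = 62

62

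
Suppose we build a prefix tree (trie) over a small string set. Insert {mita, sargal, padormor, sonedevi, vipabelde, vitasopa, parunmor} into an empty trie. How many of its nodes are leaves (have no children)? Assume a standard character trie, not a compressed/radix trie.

A leaf is a node with no children — equivalently, the end of a word that is not a proper prefix of any other stored word.
Those words: "mita", "padormor", "parunmor", "sargal", "sonedevi", "vipabelde", "vitasopa"
Leaf count: 7

7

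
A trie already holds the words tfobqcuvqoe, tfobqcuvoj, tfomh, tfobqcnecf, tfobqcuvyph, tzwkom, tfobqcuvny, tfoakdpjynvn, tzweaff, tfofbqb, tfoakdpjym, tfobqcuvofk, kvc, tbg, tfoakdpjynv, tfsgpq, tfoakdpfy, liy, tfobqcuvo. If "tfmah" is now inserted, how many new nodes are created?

3

"tf" is already a path in the trie; the remaining "mah" must be added.
New nodes needed: |"tfmah"| − 2 = 5 − 2 = 3.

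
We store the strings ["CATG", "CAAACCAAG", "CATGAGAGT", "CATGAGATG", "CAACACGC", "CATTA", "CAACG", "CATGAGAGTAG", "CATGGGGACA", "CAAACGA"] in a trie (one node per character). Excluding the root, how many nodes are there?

36

Trace insertions, counting only characters that open a new branch:
  "CATG" → 4 new (C, A, T, G)
  "CAAACCAAG" → prefix "CA" already present; 7 new (A, A, C, C, A, A, G)
  "CATGAGAGT" → prefix "CATG" already present; 5 new (A, G, A, G, T)
  "CATGAGATG" → prefix "CATGAGA" already present; 2 new (T, G)
  "CAACACGC" → prefix "CAA" already present; 5 new (C, A, C, G, C)
  "CATTA" → prefix "CAT" already present; 2 new (T, A)
  "CAACG" → prefix "CAAC" already present; 1 new (G)
  "CATGAGAGTAG" → prefix "CATGAGAGT" already present; 2 new (A, G)
  "CATGGGGACA" → prefix "CATG" already present; 6 new (G, G, G, A, C, A)
  "CAAACGA" → prefix "CAAAC" already present; 2 new (G, A)
Total nodes = 4 + 7 + 5 + 2 + 5 + 2 + 1 + 2 + 6 + 2 = 36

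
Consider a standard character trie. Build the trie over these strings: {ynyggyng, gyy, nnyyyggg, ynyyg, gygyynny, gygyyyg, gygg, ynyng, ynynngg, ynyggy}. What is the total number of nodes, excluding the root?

35

Insert word by word; a character creates a node only if that edge doesn't already exist:
  "ynyggyng" → 8 new (y, n, y, g, g, y, n, g)
  "gyy" → 3 new (g, y, y)
  "nnyyyggg" → 8 new (n, n, y, y, y, g, g, g)
  "ynyyg" → prefix "yny" already present; 2 new (y, g)
  "gygyynny" → prefix "gy" already present; 6 new (g, y, y, n, n, y)
  "gygyyyg" → prefix "gygyy" already present; 2 new (y, g)
  "gygg" → prefix "gyg" already present; 1 new (g)
  "ynyng" → prefix "yny" already present; 2 new (n, g)
  "ynynngg" → prefix "ynyn" already present; 3 new (n, g, g)
  "ynyggy" → prefix "ynyggy" already present; 0 new (none)
Total nodes = 8 + 3 + 8 + 2 + 6 + 2 + 1 + 2 + 3 + 0 = 35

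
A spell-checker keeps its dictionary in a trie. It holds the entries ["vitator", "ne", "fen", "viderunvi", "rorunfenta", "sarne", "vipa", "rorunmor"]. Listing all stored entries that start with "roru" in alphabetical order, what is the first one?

rorunfenta

DFS of the "roru" subtree visits, in order: "rorunfenta", "rorunmor"
The 1st is rorunfenta.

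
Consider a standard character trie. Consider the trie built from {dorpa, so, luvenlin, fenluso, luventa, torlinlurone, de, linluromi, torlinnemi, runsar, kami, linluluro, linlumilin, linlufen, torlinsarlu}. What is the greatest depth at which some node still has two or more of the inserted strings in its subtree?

The deepest shared node is where two words last agree before diverging.
e.g. "torlinlurone" and "torlinnemi" share the prefix "torlin" of length 6; no pair shares a longer one.
Longest shared-prefix length: 6

6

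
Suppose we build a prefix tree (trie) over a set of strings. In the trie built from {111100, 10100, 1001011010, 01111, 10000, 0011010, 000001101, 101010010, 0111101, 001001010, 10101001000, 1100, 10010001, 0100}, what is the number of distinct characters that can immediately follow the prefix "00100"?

1

Follow the path "00100" to its node, then look at its outgoing edges.
Characters that immediately follow "00100" among the stored strings: {1}.
That node has 1 child edge.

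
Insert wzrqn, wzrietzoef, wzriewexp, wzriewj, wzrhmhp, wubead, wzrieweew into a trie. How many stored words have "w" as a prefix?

7

Walk to "w"; the words in its subtree are exactly those with that prefix.
Words under "w": wubead, wzrhmhp, wzrietzoef, wzrieweew, wzriewexp, wzriewj, wzrqn
Count: 7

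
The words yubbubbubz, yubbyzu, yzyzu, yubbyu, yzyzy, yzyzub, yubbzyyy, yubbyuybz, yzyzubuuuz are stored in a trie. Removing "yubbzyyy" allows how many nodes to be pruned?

After clearing the end-marker at "yubbzyyy", prune upward until reaching a node still needed by another word.
The suffix "zyyy" (4 nodes) is used only by "yubbzyyy"; the node for "yubb" still has the child "u", so pruning stops there.
Nodes removed: 4

4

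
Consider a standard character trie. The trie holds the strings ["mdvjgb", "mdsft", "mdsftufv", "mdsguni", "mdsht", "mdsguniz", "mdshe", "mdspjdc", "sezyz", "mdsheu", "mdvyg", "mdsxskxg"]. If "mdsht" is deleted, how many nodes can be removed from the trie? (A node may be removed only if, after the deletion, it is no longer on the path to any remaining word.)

1

Walk "mdsht" from the leaf back toward the root, removing each node that no remaining word uses.
The suffix "t" (1 node) is used only by "mdsht"; the node for "mdsh" still has the child "e", so pruning stops there.
Nodes removed: 1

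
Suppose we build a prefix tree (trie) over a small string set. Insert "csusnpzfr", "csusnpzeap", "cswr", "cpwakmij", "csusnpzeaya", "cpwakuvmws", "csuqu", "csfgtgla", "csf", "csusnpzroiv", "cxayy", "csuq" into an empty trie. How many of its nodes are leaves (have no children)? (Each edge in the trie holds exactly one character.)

Leaves are exactly the stored words that no other stored word extends.
Those words: "cpwakmij", "cpwakuvmws", "csfgtgla", "csuqu", "csusnpzeap", "csusnpzeaya", "csusnpzfr", "csusnpzroiv", "cswr", "cxayy"
Leaf count: 10

10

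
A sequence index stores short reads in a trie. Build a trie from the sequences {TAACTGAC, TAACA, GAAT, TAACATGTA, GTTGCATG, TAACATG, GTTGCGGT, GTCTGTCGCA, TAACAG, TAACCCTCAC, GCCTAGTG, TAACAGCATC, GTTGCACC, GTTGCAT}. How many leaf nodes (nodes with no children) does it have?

10

A leaf is a node with no children — equivalently, the end of a word that is not a proper prefix of any other stored word.
Those words: "GAAT", "GCCTAGTG", "GTCTGTCGCA", "GTTGCACC", "GTTGCATG", "GTTGCGGT", "TAACAGCATC", "TAACATGTA", "TAACCCTCAC", "TAACTGAC"
Leaf count: 10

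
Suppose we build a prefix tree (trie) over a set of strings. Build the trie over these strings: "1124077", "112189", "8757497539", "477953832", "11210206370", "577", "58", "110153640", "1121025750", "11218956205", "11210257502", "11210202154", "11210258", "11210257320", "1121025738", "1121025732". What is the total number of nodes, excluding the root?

Trace insertions, counting only characters that open a new branch:
  "1124077" → 7 new (1, 1, 2, 4, 0, 7, 7)
  "112189" → prefix "112" already present; 3 new (1, 8, 9)
  "8757497539" → 10 new (8, 7, 5, 7, 4, 9, 7, 5, 3, 9)
  "477953832" → 9 new (4, 7, 7, 9, 5, 3, 8, 3, 2)
  "11210206370" → prefix "1121" already present; 7 new (0, 2, 0, 6, 3, 7, 0)
  "577" → 3 new (5, 7, 7)
  "58" → prefix "5" already present; 1 new (8)
  "110153640" → prefix "11" already present; 7 new (0, 1, 5, 3, 6, 4, 0)
  "1121025750" → prefix "112102" already present; 4 new (5, 7, 5, 0)
  "11218956205" → prefix "112189" already present; 5 new (5, 6, 2, 0, 5)
  "11210257502" → prefix "1121025750" already present; 1 new (2)
  "11210202154" → prefix "1121020" already present; 4 new (2, 1, 5, 4)
  "11210258" → prefix "1121025" already present; 1 new (8)
  "11210257320" → prefix "11210257" already present; 3 new (3, 2, 0)
  "1121025738" → prefix "112102573" already present; 1 new (8)
  "1121025732" → prefix "1121025732" already present; 0 new (none)
Total nodes = 7 + 3 + 10 + 9 + 7 + 3 + 1 + 7 + 4 + 5 + 1 + 4 + 1 + 3 + 1 + 0 = 66

66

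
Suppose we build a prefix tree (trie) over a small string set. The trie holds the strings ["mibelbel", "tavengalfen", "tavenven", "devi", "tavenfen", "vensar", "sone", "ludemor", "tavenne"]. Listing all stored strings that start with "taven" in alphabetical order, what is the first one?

tavenfen

Filter for "taven…" and sort: "tavenfen", "tavengalfen", "tavenne", "tavenven"
Position 1: tavenfen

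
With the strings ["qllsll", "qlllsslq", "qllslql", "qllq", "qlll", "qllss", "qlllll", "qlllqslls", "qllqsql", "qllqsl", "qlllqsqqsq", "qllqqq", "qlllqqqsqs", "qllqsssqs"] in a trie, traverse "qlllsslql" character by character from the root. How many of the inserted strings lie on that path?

2

Traverse "qlllsslql" character by character; count nodes along the way that are marked as word ends.
Prefixes of the query that are stored words: "qlll", "qlllsslq"
Count: 2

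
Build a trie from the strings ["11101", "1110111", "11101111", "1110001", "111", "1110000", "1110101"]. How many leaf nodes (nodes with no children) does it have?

Leaves are exactly the stored words that no other stored word extends.
Those words: "1110000", "1110001", "1110101", "11101111"
Leaf count: 4

4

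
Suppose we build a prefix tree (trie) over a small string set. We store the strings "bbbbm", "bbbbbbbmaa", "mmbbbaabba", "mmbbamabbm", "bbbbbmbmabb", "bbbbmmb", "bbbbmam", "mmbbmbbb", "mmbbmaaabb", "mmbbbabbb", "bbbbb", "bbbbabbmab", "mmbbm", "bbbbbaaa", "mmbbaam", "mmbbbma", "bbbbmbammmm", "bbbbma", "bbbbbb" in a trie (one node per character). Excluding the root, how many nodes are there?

68

Trace insertions, counting only characters that open a new branch:
  "bbbbm" → 5 new (b, b, b, b, m)
  "bbbbbbbmaa" → prefix "bbbb" already present; 6 new (b, b, b, m, a, a)
  "mmbbbaabba" → 10 new (m, m, b, b, b, a, a, b, b, a)
  "mmbbamabbm" → prefix "mmbb" already present; 6 new (a, m, a, b, b, m)
  "bbbbbmbmabb" → prefix "bbbbb" already present; 6 new (m, b, m, a, b, b)
  "bbbbmmb" → prefix "bbbbm" already present; 2 new (m, b)
  "bbbbmam" → prefix "bbbbm" already present; 2 new (a, m)
  "mmbbmbbb" → prefix "mmbb" already present; 4 new (m, b, b, b)
  "mmbbmaaabb" → prefix "mmbbm" already present; 5 new (a, a, a, b, b)
  "mmbbbabbb" → prefix "mmbbba" already present; 3 new (b, b, b)
  "bbbbb" → prefix "bbbbb" already present; 0 new (none)
  "bbbbabbmab" → prefix "bbbb" already present; 6 new (a, b, b, m, a, b)
  "mmbbm" → prefix "mmbbm" already present; 0 new (none)
  "bbbbbaaa" → prefix "bbbbb" already present; 3 new (a, a, a)
  "mmbbaam" → prefix "mmbba" already present; 2 new (a, m)
  "mmbbbma" → prefix "mmbbb" already present; 2 new (m, a)
  "bbbbmbammmm" → prefix "bbbbm" already present; 6 new (b, a, m, m, m, m)
  "bbbbma" → prefix "bbbbma" already present; 0 new (none)
  "bbbbbb" → prefix "bbbbbb" already present; 0 new (none)
Total nodes = 5 + 6 + 10 + 6 + 6 + 2 + 2 + 4 + 5 + 3 + 0 + 6 + 0 + 3 + 2 + 2 + 6 + 0 + 0 = 68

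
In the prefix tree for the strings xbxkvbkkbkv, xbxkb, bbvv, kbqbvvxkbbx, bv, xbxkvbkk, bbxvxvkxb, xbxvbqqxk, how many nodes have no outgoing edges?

Leaves are exactly the stored words that no other stored word extends.
Those words: "bbvv", "bbxvxvkxb", "bv", "kbqbvvxkbbx", "xbxkb", "xbxkvbkkbkv", "xbxvbqqxk"
Leaf count: 7

7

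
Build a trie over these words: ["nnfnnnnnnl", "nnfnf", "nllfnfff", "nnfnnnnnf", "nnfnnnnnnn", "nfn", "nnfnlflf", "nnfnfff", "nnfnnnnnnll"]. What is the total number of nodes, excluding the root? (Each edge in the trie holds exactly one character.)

Trace insertions, counting only characters that open a new branch:
  "nnfnnnnnnl" → 10 new (n, n, f, n, n, n, n, n, n, l)
  "nnfnf" → prefix "nnfn" already present; 1 new (f)
  "nllfnfff" → prefix "n" already present; 7 new (l, l, f, n, f, f, f)
  "nnfnnnnnf" → prefix "nnfnnnnn" already present; 1 new (f)
  "nnfnnnnnnn" → prefix "nnfnnnnnn" already present; 1 new (n)
  "nfn" → prefix "n" already present; 2 new (f, n)
  "nnfnlflf" → prefix "nnfn" already present; 4 new (l, f, l, f)
  "nnfnfff" → prefix "nnfnf" already present; 2 new (f, f)
  "nnfnnnnnnll" → prefix "nnfnnnnnnl" already present; 1 new (l)
Total nodes = 10 + 1 + 7 + 1 + 1 + 2 + 4 + 2 + 1 = 29

29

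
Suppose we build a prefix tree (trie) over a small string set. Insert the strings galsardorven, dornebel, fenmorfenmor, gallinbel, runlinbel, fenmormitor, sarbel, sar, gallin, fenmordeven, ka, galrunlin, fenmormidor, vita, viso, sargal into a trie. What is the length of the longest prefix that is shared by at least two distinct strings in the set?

8

The deepest shared node is where two words last agree before diverging.
e.g. "fenmormidor" and "fenmormitor" share the prefix "fenmormi" of length 8; no pair shares a longer one.
Longest shared-prefix length: 8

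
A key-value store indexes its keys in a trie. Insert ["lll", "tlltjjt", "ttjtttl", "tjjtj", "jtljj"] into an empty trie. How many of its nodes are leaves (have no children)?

5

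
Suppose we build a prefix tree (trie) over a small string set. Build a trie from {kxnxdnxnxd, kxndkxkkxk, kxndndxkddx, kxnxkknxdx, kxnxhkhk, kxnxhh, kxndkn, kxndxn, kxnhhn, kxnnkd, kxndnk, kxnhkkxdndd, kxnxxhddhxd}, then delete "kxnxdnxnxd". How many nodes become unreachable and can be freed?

6

A node on "kxnxdnxnxd"'s path can go only if nothing else ends at it or branches off below it.
The suffix "dnxnxd" (6 nodes) is used only by "kxnxdnxnxd"; the node for "kxnx" still has the child "k", so pruning stops there.
Nodes removed: 6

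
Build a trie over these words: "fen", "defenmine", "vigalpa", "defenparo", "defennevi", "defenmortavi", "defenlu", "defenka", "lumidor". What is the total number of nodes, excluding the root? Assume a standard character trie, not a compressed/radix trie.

Insert word by word; a character creates a node only if that edge doesn't already exist:
  "fen" → 3 new (f, e, n)
  "defenmine" → 9 new (d, e, f, e, n, m, i, n, e)
  "vigalpa" → 7 new (v, i, g, a, l, p, a)
  "defenparo" → prefix "defen" already present; 4 new (p, a, r, o)
  "defennevi" → prefix "defen" already present; 4 new (n, e, v, i)
  "defenmortavi" → prefix "defenm" already present; 6 new (o, r, t, a, v, i)
  "defenlu" → prefix "defen" already present; 2 new (l, u)
  "defenka" → prefix "defen" already present; 2 new (k, a)
  "lumidor" → 7 new (l, u, m, i, d, o, r)
Total nodes = 3 + 9 + 7 + 4 + 4 + 6 + 2 + 2 + 7 = 44

44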